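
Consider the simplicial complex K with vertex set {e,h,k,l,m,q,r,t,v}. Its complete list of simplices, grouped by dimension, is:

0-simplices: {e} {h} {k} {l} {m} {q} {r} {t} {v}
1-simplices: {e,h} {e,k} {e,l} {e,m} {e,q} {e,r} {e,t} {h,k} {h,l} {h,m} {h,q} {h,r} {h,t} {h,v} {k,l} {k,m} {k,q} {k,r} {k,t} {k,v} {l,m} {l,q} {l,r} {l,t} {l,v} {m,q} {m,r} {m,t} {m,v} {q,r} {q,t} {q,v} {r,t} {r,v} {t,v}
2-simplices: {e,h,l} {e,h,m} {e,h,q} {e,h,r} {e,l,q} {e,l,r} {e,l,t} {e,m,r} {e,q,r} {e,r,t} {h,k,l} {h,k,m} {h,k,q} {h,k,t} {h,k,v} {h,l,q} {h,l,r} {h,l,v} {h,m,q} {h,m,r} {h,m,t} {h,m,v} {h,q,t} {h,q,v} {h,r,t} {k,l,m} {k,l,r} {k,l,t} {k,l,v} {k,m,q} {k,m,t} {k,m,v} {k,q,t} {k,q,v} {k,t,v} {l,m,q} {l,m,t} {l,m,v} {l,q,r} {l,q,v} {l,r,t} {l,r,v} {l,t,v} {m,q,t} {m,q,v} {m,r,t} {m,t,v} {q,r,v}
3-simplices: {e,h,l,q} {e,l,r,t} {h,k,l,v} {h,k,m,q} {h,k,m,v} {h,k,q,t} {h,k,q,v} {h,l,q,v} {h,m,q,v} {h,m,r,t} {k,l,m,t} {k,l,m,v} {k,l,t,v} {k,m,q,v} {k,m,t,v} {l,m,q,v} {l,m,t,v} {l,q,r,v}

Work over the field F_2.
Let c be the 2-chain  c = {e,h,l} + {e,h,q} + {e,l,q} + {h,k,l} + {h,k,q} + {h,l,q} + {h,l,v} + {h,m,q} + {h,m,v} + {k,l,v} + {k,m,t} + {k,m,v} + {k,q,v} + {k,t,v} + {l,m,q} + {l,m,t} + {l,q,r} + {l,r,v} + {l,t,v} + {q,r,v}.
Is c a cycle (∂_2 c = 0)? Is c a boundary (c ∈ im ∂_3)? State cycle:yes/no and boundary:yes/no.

cycle:yes boundary:yes

n_0=9 n_1=35 n_2=48 n_3=18  [Z2]
∂1: piv[eh,ek,el,em,eq,er,et,hv] rk=8  ker:hk,hl,hm,hq,hr,ht,kl,km,kq,kr,kt,kv,lm,lq,lr,lt,lv,mq,mr,mt,mv,qr,qt,qv,rt,rv,tv
∂2: piv[ehl,ehm,ehq,ehr,elq,elr,elt,emr,eqr,ert,hkl,hkm,hkq,hkt,hkv,hlv,hmq,hmt,hmv,hqt,hqv,hrt,klm,klr,ktv,lrv] rk=26  ker:hlq,hlr,hmr,klt,klv,kmq,kmt,kmv,kqt,kqv,lmq,lmt,lmv,lqr,lqv,lrt,ltv,mqt,mqv,mrt,mtv,qrv
∂3: piv[ehlq,elrt,hklv,hkmq,hkmv,hkqt,hkqv,hlqv,hmqv,hmrt,klmt,klmv,kltv,kmtv,lmqv,lqrv] rk=16  ker:kmqv,lmtv
∂2c = 0
c vs im∂3: reduces to 0 ⇒ boundary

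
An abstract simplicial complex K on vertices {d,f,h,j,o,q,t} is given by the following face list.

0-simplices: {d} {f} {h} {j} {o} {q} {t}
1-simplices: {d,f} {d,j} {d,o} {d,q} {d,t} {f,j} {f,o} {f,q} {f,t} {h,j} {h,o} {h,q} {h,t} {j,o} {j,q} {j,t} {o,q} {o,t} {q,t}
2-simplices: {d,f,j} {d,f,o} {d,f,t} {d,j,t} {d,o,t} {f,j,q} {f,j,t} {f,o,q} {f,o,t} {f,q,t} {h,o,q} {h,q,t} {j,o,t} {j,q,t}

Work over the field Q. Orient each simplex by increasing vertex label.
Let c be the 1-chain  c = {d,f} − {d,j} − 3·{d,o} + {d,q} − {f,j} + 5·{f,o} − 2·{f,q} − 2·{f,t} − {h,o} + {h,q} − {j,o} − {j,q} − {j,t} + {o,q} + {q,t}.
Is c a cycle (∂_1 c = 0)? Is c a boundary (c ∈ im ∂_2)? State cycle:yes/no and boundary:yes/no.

cycle:no boundary:no

n_0=7 n_1=19 n_2=14  [Q]
∂1: piv[df,dj,do,dq,dt,hj] rk=6  ker:fj,fo,fq,ft,ho,hq,ht,jo,jq,jt,oq,ot,qt
∂2: piv[dfj,dfo,dft,djt,dot,fjq,foq,fqt,hoq,hqt,jot] rk=11  ker:fjt,fot,jqt
∂1c = 2·{d} + {f} + {j} − {o} − {q} − 2·{t}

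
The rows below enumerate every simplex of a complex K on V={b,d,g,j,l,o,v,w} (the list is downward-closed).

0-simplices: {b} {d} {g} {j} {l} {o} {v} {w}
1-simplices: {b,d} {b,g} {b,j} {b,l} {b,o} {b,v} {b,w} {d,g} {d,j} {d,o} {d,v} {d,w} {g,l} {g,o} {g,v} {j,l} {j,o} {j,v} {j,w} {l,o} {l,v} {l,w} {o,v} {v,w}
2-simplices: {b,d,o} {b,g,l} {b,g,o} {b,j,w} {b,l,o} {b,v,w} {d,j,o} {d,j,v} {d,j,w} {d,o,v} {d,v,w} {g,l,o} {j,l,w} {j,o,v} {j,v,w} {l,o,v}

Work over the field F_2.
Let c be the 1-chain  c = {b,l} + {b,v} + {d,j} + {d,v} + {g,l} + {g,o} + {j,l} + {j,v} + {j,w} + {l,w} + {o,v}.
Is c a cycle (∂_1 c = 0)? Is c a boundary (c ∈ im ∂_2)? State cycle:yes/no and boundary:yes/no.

n_0=8 n_1=24 n_2=16  [Z2]
∂1: piv[bd,bg,bj,bl,bo,bv,bw] rk=7  ker:dg,dj,do,dv,dw,gl,go,gv,jl,jo,jv,jw,lo,lv,lw,ov,vw
∂2: piv[bdo,bgl,bgo,bjw,blo,bvw,djo,djv,djw,dov,dvw,jlw,lov] rk=13  ker:glo,jov,jvw
∂1c = 0
c vs im∂2: residual ≠ 0 ⇒ not boundary

cycle:yes boundary:no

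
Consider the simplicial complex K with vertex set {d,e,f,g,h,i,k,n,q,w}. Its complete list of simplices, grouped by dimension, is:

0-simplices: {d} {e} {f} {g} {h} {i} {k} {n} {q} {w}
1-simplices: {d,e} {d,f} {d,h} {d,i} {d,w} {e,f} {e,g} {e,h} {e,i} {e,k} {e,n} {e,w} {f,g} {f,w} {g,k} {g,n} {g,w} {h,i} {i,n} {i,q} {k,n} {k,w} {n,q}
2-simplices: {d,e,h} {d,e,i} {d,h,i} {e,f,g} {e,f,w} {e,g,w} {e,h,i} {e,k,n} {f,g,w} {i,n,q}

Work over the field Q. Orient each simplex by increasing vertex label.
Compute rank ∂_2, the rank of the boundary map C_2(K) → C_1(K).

n_0=10 n_1=23 n_2=10  [Q]
∂1: piv[de,df,dh,di,dw,eg,ek,en,iq] rk=9  ker:ef,eh,ei,ew,fg,fw,gk,gn,gw,hi,in,kn,kw,nq
∂2: piv[deh,dei,dhi,efg,efw,egw,ekn,inq] rk=8  ker:ehi,fgw
rk∂_2=8

rank∂_2=8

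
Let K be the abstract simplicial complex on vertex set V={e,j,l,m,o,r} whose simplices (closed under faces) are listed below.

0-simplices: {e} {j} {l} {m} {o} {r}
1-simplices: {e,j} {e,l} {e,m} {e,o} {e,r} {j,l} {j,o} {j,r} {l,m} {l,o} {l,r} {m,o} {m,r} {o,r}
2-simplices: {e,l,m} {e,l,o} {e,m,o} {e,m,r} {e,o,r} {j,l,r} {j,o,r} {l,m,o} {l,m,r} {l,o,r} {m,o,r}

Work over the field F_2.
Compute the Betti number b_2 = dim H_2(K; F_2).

n_0=6 n_1=14 n_2=11  [Z2]
∂1: piv[ej,el,em,eo,er] rk=5  ker:jl,jo,jr,lm,lo,lr,mo,mr,or
∂2: piv[elm,elo,emo,emr,eor,jlr,jor,lmr] rk=8  ker:lmo,lor,mor
b_2=(11−8)−0=3

b_2=3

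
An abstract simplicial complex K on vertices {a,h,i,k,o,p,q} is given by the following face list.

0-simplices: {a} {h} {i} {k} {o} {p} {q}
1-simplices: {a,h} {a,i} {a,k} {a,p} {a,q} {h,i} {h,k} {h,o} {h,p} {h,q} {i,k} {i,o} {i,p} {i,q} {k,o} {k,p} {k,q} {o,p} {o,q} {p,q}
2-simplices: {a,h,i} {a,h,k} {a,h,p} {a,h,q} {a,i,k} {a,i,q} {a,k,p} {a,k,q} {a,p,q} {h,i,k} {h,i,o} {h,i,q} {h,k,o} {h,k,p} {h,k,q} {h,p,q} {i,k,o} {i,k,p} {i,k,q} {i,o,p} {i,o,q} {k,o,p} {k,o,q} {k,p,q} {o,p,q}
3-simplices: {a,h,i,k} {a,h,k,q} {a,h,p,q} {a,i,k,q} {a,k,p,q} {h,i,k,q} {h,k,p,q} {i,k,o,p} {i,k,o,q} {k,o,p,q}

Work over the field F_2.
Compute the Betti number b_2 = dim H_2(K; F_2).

n_0=7 n_1=20 n_2=25 n_3=10  [Z2]
∂1: piv[ah,ai,ak,ap,aq,ho] rk=6  ker:hi,hk,hp,hq,ik,io,ip,iq,ko,kp,kq,op,oq,pq
∂2: piv[ahi,ahk,ahp,ahq,aik,aiq,akp,akq,apq,hio,hko,ikp,iop,ioq] rk=14  ker:hik,hiq,hkp,hkq,hpq,iko,ikq,kop,koq,kpq,opq
∂3: piv[ahik,ahkq,ahpq,aikq,akpq,hikq,hkpq,ikop,ikoq,kopq] rk=10
b_2=(25−14)−10=1

b_2=1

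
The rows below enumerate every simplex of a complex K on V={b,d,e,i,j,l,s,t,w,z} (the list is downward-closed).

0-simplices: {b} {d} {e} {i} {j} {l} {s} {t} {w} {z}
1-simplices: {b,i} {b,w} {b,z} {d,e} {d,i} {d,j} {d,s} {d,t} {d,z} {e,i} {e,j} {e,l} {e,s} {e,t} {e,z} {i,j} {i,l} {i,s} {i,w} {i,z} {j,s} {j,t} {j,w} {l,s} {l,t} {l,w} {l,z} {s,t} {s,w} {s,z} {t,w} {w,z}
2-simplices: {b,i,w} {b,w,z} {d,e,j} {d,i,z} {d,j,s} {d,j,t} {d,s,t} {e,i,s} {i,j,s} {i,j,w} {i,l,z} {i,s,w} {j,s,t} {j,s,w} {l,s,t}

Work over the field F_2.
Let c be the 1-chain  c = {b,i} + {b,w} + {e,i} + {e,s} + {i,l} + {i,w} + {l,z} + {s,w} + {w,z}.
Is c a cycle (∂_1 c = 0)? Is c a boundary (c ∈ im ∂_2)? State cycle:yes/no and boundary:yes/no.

n_0=10 n_1=32 n_2=15  [Z2]
∂1: piv[bi,bw,bz,de,di,dj,ds,dt,el] rk=9  ker:dz,ei,ej,es,et,ez,ij,il,is,iw,iz,js,jt,jw,ls,lt,lw,lz,st,sw,sz,tw,wz
∂2: piv[biw,bwz,dej,diz,djs,djt,dst,eis,ijs,ijw,ilz,isw,lst] rk=13  ker:jst,jsw
∂1c = 0
c vs im∂2: residual ≠ 0 ⇒ not boundary

cycle:yes boundary:no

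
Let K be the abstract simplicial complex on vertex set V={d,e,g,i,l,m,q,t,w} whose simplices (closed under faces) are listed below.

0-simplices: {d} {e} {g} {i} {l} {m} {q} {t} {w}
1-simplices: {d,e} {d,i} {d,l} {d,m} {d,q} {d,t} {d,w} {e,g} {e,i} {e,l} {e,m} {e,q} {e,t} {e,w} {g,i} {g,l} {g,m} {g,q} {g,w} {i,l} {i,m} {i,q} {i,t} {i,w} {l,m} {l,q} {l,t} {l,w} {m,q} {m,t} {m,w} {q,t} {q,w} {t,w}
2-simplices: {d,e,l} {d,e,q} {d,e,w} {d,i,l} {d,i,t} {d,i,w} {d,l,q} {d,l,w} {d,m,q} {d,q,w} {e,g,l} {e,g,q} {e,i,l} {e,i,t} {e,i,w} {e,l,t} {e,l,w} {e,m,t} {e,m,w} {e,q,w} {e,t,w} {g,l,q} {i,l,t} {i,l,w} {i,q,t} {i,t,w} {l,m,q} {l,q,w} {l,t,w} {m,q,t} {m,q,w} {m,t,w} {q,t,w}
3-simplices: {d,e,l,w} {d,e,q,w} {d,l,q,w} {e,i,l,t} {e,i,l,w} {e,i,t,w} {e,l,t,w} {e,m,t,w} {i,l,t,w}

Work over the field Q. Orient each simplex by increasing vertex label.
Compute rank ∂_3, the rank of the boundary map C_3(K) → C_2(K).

n_0=9 n_1=34 n_2=33 n_3=9  [Q]
∂1: piv[de,di,dl,dm,dq,dt,dw,eg] rk=8  ker:ei,el,em,eq,et,ew,gi,gl,gm,gq,gw,il,im,iq,it,iw,lm,lq,lt,lw,mq,mt,mw,qt,qw,tw
∂2: piv[del,deq,dew,dil,dit,diw,dlq,dlw,dmq,dqw,egl,egq,eil,eit,elt,emt,emw,etw,iqt,lmq,mqt,mqw] rk=22  ker:eiw,elw,eqw,glq,ilt,ilw,itw,lqw,ltw,mtw,qtw
∂3: piv[delw,deqw,dlqw,eilt,eilw,eitw,eltw,emtw] rk=8  ker:iltw
rk∂_3=8

rank∂_3=8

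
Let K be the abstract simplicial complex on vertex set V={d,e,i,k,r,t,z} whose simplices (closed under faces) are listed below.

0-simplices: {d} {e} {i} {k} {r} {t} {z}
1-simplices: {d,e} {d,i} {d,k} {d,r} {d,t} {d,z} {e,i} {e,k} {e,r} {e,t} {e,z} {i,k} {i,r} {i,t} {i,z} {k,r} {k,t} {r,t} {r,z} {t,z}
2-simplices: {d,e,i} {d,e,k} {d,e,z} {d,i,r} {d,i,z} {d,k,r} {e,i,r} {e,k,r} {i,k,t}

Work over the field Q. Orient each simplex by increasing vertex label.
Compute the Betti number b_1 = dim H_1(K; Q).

b_1=6

n_0=7 n_1=20 n_2=9  [Q]
∂1: piv[de,di,dk,dr,dt,dz] rk=6  ker:ei,ek,er,et,ez,ik,ir,it,iz,kr,kt,rt,rz,tz
∂2: piv[dei,dek,dez,dir,diz,dkr,eir,ikt] rk=8  ker:ekr
b_1=(20−6)−8=6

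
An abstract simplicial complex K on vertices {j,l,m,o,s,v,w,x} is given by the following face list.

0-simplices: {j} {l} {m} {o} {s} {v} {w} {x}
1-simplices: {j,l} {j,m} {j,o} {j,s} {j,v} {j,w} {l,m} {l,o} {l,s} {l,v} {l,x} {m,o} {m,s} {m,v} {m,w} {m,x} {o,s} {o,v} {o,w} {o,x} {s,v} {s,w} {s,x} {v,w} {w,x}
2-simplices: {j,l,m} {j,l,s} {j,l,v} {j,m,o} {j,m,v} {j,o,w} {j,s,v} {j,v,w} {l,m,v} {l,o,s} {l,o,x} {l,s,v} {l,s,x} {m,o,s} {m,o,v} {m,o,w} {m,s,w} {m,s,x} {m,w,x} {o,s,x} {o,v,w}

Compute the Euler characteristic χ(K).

χ(K)=4

n_0=8 n_1=25 n_2=21
χ=+8−25+21=4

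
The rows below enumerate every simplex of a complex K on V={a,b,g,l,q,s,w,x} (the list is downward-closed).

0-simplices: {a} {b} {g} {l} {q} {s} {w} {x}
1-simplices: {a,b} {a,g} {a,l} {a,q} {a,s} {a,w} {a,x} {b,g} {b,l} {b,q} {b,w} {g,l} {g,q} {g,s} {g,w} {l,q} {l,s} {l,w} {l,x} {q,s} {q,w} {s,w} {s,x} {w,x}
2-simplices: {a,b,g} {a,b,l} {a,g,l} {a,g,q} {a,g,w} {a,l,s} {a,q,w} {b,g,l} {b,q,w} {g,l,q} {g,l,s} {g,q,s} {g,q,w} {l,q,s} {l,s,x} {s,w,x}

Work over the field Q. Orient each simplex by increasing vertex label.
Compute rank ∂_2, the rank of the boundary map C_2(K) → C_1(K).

n_0=8 n_1=24 n_2=16  [Q]
∂1: piv[ab,ag,al,aq,as,aw,ax] rk=7  ker:bg,bl,bq,bw,gl,gq,gs,gw,lq,ls,lw,lx,qs,qw,sw,sx,wx
∂2: piv[abg,abl,agl,agq,agw,als,aqw,bqw,glq,gls,gqs,lsx,swx] rk=13  ker:bgl,gqw,lqs
rk∂_2=13

rank∂_2=13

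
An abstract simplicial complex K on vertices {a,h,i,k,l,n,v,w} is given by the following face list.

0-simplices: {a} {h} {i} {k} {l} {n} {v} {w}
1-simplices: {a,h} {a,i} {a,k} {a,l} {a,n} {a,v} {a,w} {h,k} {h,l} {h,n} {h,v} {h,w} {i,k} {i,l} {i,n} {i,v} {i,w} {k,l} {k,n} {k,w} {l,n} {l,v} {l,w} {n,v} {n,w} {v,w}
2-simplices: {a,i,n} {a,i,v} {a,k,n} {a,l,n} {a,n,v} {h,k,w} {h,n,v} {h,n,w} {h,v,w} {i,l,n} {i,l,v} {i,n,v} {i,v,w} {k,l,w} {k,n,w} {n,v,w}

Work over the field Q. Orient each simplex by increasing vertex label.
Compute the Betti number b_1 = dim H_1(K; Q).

b_1=5

n_0=8 n_1=26 n_2=16  [Q]
∂1: piv[ah,ai,ak,al,an,av,aw] rk=7  ker:hk,hl,hn,hv,hw,ik,il,in,iv,iw,kl,kn,kw,ln,lv,lw,nv,nw,vw
∂2: piv[ain,aiv,akn,aln,anv,hkw,hnv,hnw,hvw,iln,ilv,ivw,klw,knw] rk=14  ker:inv,nvw
b_1=(26−7)−14=5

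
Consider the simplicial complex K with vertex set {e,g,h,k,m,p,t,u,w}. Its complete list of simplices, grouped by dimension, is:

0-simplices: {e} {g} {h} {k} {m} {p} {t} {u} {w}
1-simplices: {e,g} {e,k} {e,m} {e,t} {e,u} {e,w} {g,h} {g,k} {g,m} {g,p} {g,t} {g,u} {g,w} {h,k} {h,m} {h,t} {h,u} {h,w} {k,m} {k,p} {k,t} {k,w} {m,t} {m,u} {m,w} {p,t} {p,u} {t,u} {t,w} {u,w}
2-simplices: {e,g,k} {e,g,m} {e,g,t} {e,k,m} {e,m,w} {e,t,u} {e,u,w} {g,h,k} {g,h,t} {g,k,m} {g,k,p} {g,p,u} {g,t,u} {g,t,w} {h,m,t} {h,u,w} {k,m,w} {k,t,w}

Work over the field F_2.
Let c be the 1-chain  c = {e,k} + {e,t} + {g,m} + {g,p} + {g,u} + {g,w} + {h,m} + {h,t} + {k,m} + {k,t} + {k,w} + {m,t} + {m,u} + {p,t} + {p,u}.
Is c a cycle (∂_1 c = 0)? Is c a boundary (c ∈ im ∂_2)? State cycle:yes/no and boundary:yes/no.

cycle:no boundary:no

n_0=9 n_1=30 n_2=18  [Z2]
∂1: piv[eg,ek,em,et,eu,ew,gh,gp] rk=8  ker:gk,gm,gt,gu,gw,hk,hm,ht,hu,hw,km,kp,kt,kw,mt,mu,mw,pt,pu,tu,tw,uw
∂2: piv[egk,egm,egt,ekm,emw,etu,euw,ghk,ght,gkp,gpu,gtu,gtw,hmt,huw,kmw,ktw] rk=17  ker:gkm
∂1c = {m} + {p} + {t} + {u}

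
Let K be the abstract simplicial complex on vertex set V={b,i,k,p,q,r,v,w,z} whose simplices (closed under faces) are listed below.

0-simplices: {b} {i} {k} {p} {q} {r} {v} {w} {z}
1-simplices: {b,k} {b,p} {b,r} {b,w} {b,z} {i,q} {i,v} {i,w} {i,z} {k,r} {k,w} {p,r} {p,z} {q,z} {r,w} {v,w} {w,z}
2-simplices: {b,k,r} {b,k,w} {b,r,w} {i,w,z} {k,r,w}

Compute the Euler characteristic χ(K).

n_0=9 n_1=17 n_2=5
χ=+9−17+5=-3

χ(K)=-3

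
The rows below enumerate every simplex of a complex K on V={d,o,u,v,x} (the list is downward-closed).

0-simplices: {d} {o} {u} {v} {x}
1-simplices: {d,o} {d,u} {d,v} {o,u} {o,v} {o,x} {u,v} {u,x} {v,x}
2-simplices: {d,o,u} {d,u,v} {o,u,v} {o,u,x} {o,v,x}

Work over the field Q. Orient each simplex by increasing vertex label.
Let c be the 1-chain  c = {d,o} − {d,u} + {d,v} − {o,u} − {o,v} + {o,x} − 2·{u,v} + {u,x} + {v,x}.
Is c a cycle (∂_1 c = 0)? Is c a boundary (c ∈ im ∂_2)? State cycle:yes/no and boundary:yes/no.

n_0=5 n_1=9 n_2=5  [Q]
∂1: piv[do,du,dv,ox] rk=4  ker:ou,ov,uv,ux,vx
∂2: piv[dou,duv,ouv,oux,ovx] rk=5
∂1c = −{d} + 2·{o} − {u} − 3·{v} + 3·{x}

cycle:no boundary:no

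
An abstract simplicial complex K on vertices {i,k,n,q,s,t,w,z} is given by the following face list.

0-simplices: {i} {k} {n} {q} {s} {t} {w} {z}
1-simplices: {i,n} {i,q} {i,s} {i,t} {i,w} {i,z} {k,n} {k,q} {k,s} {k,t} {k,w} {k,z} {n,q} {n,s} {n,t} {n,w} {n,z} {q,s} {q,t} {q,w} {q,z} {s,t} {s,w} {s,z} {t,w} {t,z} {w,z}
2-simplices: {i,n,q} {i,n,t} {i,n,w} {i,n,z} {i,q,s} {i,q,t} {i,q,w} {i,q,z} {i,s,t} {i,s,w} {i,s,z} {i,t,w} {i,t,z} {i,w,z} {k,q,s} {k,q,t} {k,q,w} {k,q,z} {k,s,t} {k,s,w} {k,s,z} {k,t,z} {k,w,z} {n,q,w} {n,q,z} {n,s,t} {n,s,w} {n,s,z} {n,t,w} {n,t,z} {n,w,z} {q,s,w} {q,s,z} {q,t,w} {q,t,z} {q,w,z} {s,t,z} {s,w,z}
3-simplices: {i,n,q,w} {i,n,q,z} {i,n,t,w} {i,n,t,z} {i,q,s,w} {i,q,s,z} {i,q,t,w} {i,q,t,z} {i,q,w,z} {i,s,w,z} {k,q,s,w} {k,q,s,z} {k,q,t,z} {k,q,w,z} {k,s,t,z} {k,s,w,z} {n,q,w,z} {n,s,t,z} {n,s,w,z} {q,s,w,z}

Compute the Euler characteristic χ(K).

χ(K)=-1

n_0=8 n_1=27 n_2=38 n_3=20
χ=+8−27+38−20=-1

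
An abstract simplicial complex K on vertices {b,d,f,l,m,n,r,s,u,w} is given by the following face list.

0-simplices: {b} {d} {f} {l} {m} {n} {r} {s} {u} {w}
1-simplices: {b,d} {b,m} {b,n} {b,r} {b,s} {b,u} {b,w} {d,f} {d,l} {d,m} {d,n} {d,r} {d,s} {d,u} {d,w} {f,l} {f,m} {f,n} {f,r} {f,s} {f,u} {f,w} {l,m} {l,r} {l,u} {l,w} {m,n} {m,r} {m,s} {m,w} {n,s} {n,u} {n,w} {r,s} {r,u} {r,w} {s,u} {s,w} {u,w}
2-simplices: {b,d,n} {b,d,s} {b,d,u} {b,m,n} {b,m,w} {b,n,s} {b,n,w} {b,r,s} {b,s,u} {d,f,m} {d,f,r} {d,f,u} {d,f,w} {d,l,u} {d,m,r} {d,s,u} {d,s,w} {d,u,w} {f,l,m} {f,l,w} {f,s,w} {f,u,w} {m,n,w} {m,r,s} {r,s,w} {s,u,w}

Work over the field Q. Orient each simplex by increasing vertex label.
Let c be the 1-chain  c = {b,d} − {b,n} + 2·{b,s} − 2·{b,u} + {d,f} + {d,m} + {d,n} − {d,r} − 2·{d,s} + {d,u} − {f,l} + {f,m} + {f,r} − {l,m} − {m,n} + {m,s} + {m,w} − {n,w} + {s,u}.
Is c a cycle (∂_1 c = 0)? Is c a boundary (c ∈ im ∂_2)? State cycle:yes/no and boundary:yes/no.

cycle:yes boundary:no

n_0=10 n_1=39 n_2=26  [Q]
∂1: piv[bd,bm,bn,br,bs,bu,bw,df,dl] rk=9  ker:dm,dn,dr,ds,du,dw,fl,fm,fn,fr,fs,fu,fw,lm,lr,lu,lw,mn,mr,ms,mw,ns,nu,nw,rs,ru,rw,su,sw,uw
∂2: piv[bdn,bds,bdu,bmn,bmw,bns,bnw,brs,bsu,dfm,dfr,dfu,dfw,dlu,dmr,dsw,duw,flm,flw,fsw,mrs,rsw] rk=22  ker:dsu,fuw,mnw,suw
∂1c = 0
c vs im∂2: residual ≠ 0 ⇒ not boundary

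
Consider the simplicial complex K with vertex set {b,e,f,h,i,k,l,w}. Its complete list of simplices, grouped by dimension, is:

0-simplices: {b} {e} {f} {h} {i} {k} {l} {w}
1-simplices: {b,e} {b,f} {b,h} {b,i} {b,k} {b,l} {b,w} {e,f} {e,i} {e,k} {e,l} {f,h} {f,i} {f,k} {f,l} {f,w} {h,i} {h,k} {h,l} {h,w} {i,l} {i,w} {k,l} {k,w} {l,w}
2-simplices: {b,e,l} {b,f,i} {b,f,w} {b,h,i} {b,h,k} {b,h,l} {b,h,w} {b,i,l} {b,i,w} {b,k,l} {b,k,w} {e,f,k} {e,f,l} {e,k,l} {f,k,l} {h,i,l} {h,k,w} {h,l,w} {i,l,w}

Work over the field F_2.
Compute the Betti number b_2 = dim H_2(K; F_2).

b_2=4

n_0=8 n_1=25 n_2=19  [Z2]
∂1: piv[be,bf,bh,bi,bk,bl,bw] rk=7  ker:ef,ei,ek,el,fh,fi,fk,fl,fw,hi,hk,hl,hw,il,iw,kl,kw,lw
∂2: piv[bel,bfi,bfw,bhi,bhk,bhl,bhw,bil,biw,bkl,bkw,efk,efl,ekl,hlw] rk=15  ker:fkl,hil,hkw,ilw
b_2=(19−15)−0=4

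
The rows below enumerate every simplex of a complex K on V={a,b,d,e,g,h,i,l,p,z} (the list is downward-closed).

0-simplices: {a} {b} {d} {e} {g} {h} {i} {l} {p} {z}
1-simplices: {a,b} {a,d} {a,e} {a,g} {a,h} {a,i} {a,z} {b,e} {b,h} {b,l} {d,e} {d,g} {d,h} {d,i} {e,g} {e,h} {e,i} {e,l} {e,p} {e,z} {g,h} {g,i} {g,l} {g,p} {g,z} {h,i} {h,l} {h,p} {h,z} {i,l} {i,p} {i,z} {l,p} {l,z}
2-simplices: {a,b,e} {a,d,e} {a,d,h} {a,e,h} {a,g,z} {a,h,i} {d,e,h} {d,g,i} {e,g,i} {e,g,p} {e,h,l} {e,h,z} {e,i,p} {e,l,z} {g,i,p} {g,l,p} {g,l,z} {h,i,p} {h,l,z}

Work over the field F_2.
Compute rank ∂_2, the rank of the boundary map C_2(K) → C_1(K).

rank∂_2=16

n_0=10 n_1=34 n_2=19  [Z2]
∂1: piv[ab,ad,ae,ag,ah,ai,az,bl,ep] rk=9  ker:be,bh,de,dg,dh,di,eg,eh,ei,el,ez,gh,gi,gl,gp,gz,hi,hl,hp,hz,il,ip,iz,lp,lz
∂2: piv[abe,ade,adh,aeh,agz,ahi,dgi,egi,egp,ehl,ehz,eip,elz,glp,glz,hip] rk=16  ker:deh,gip,hlz
rk∂_2=16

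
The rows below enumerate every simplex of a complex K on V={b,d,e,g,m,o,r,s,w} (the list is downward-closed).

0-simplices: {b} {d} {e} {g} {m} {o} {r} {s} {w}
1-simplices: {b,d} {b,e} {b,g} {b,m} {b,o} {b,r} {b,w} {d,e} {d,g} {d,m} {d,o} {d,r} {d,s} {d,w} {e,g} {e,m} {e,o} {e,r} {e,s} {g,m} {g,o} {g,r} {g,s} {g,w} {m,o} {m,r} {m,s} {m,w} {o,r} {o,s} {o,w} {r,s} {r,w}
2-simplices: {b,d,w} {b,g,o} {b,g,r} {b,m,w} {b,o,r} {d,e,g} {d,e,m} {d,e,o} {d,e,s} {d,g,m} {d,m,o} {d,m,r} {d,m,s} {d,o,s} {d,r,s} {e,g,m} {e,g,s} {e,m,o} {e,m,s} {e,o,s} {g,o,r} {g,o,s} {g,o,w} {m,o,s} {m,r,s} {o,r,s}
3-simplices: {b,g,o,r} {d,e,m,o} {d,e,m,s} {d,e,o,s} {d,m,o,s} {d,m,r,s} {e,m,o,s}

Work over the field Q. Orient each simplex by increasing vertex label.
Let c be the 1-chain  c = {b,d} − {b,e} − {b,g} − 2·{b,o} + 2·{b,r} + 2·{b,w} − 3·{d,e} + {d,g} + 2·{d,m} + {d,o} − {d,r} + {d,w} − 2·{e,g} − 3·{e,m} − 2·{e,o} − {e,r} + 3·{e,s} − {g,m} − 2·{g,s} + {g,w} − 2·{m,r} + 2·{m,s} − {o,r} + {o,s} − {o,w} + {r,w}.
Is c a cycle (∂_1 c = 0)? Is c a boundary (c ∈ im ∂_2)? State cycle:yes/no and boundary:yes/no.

cycle:no boundary:no

n_0=9 n_1=33 n_2=26 n_3=7  [Q]
∂1: piv[bd,be,bg,bm,bo,br,bw,ds] rk=8  ker:de,dg,dm,do,dr,dw,eg,em,eo,er,es,gm,go,gr,gs,gw,mo,mr,ms,mw,or,os,ow,rs,rw
∂2: piv[bdw,bgo,bgr,bmw,bor,deg,dem,deo,des,dgm,dmo,dmr,dms,dos,drs,egs,gos,gow,ors] rk=19  ker:egm,emo,ems,eos,gor,mos,mrs
∂3: piv[bgor,demo,dems,deos,dmos,dmrs] rk=6  ker:emos
∂1c = −{b} + {e} − 2·{m} − 2·{o} − 4·{r} + 4·{s} + 4·{w}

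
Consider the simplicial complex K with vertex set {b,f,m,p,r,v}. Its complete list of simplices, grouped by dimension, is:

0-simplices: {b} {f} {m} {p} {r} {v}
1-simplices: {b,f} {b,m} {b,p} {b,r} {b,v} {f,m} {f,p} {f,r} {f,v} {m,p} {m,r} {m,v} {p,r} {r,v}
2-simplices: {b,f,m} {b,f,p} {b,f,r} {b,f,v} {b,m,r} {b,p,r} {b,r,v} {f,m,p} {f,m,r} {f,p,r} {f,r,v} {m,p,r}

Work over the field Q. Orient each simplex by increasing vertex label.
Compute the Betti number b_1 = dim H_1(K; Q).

b_1=1

n_0=6 n_1=14 n_2=12  [Q]
∂1: piv[bf,bm,bp,br,bv] rk=5  ker:fm,fp,fr,fv,mp,mr,mv,pr,rv
∂2: piv[bfm,bfp,bfr,bfv,bmr,bpr,brv,fmp] rk=8  ker:fmr,fpr,frv,mpr
b_1=(14−5)−8=1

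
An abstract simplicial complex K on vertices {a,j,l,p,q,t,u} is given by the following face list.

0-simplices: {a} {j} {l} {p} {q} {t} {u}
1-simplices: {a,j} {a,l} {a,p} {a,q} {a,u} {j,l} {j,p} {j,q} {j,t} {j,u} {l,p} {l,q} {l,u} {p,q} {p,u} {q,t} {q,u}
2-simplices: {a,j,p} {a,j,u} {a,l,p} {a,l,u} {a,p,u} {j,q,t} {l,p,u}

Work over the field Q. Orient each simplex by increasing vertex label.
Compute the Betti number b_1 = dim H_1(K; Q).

n_0=7 n_1=17 n_2=7  [Q]
∂1: piv[aj,al,ap,aq,au,jt] rk=6  ker:jl,jp,jq,ju,lp,lq,lu,pq,pu,qt,qu
∂2: piv[ajp,aju,alp,alu,apu,jqt] rk=6  ker:lpu
b_1=(17−6)−6=5

b_1=5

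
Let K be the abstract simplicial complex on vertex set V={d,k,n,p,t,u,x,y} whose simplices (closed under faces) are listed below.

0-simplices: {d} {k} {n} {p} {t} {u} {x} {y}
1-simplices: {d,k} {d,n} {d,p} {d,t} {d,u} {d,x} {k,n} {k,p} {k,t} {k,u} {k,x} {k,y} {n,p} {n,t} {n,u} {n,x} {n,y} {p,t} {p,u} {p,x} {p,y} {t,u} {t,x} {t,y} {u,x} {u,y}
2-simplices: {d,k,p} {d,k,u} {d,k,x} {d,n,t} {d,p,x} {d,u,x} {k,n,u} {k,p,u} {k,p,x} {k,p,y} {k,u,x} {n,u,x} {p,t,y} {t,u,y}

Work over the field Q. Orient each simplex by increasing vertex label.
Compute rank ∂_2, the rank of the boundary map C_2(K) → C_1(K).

rank∂_2=12

n_0=8 n_1=26 n_2=14  [Q]
∂1: piv[dk,dn,dp,dt,du,dx,ky] rk=7  ker:kn,kp,kt,ku,kx,np,nt,nu,nx,ny,pt,pu,px,py,tu,tx,ty,ux,uy
∂2: piv[dkp,dku,dkx,dnt,dpx,dux,knu,kpu,kpy,nux,pty,tuy] rk=12  ker:kpx,kux
rk∂_2=12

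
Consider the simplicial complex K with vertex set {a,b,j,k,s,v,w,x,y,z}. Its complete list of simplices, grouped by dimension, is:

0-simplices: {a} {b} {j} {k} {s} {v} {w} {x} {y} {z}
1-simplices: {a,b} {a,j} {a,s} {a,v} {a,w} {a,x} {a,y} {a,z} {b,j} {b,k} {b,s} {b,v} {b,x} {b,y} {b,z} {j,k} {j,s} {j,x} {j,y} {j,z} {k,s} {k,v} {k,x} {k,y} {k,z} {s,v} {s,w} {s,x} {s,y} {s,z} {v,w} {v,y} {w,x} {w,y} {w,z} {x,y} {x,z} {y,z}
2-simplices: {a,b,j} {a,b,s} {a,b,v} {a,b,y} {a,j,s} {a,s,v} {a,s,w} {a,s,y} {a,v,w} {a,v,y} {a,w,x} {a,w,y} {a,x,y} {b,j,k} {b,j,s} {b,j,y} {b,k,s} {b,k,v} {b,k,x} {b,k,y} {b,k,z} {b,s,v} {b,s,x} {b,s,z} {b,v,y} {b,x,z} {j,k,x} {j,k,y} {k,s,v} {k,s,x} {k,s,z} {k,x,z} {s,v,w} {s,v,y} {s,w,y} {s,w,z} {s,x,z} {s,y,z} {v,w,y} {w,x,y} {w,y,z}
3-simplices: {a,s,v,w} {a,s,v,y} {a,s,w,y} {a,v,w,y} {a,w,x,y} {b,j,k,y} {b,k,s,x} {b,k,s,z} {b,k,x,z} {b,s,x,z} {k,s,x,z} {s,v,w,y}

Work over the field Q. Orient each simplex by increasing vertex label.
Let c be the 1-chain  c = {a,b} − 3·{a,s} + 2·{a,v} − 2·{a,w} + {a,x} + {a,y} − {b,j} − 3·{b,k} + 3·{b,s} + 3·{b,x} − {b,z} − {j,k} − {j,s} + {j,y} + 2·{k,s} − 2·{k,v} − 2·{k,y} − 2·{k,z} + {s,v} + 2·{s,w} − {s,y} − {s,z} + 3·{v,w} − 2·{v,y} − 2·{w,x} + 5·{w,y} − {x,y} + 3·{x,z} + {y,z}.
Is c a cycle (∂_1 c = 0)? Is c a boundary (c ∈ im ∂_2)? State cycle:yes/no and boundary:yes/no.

cycle:yes boundary:yes

n_0=10 n_1=38 n_2=41 n_3=12  [Q]
∂1: piv[ab,aj,as,av,aw,ax,ay,az,bk] rk=9  ker:bj,bs,bv,bx,by,bz,jk,js,jx,jy,jz,ks,kv,kx,ky,kz,sv,sw,sx,sy,sz,vw,vy,wx,wy,wz,xy,xz,yz
∂2: piv[abj,abs,abv,aby,ajs,asv,asw,asy,avw,avy,awx,awy,axy,bjk,bjy,bks,bkv,bkx,bky,bkz,bsx,bsz,bxz,jkx,swz,syz] rk=26  ker:bjs,bsv,bvy,jky,ksv,ksx,ksz,kxz,svw,svy,swy,sxz,vwy,wxy,wyz
∂3: piv[asvw,asvy,aswy,avwy,awxy,bjky,bksx,bksz,bkxz,bsxz] rk=10  ker:ksxz,svwy
∂1c = 0
c vs im∂2: reduces to 0 ⇒ boundary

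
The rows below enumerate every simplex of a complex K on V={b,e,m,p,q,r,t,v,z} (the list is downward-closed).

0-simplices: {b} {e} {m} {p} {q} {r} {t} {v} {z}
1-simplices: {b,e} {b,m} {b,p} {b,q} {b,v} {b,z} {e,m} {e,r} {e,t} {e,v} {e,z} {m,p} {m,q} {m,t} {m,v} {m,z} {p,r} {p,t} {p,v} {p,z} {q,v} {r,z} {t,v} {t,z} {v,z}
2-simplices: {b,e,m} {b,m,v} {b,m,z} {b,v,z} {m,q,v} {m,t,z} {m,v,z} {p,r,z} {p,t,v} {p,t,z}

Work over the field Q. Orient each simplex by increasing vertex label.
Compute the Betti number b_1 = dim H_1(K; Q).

n_0=9 n_1=25 n_2=10  [Q]
∂1: piv[be,bm,bp,bq,bv,bz,er,et] rk=8  ker:em,ev,ez,mp,mq,mt,mv,mz,pr,pt,pv,pz,qv,rz,tv,tz,vz
∂2: piv[bem,bmv,bmz,bvz,mqv,mtz,prz,ptv,ptz] rk=9  ker:mvz
b_1=(25−8)−9=8

b_1=8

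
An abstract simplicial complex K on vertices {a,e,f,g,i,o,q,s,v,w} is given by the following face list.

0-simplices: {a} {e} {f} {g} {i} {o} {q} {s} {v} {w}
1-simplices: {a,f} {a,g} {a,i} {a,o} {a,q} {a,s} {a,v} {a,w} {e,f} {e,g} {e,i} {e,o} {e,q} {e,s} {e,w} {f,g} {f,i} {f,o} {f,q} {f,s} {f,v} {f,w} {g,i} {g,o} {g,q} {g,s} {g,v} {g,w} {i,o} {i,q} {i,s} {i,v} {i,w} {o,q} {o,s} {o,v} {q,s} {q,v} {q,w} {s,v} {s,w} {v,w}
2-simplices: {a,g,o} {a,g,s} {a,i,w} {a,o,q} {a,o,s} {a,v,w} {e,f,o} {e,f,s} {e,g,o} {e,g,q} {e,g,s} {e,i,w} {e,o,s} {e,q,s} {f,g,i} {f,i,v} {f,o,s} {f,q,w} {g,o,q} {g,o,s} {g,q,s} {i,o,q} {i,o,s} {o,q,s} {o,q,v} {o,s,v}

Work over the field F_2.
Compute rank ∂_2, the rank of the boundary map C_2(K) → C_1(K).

rank∂_2=21

n_0=10 n_1=42 n_2=26  [Z2]
∂1: piv[af,ag,ai,ao,aq,as,av,aw,ef] rk=9  ker:eg,ei,eo,eq,es,ew,fg,fi,fo,fq,fs,fv,fw,gi,go,gq,gs,gv,gw,io,iq,is,iv,iw,oq,os,ov,qs,qv,qw,sv,sw,vw
∂2: piv[ago,ags,aiw,aoq,aos,avw,efo,efs,ego,egq,egs,eiw,eqs,fgi,fiv,fqw,goq,ioq,ios,oqv,osv] rk=21  ker:eos,fos,gos,gqs,oqs
rk∂_2=21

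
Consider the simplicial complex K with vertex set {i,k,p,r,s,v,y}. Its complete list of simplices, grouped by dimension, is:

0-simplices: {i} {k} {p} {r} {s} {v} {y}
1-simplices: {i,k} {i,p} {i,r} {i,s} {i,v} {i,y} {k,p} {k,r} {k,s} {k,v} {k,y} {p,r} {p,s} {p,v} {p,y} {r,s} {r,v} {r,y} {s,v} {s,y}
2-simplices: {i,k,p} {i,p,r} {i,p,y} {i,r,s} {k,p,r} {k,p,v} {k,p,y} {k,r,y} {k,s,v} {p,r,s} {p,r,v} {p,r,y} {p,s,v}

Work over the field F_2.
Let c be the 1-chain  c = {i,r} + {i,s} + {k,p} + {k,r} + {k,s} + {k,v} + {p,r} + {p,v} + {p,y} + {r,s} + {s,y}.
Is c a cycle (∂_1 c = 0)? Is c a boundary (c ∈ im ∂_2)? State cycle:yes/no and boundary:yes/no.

n_0=7 n_1=20 n_2=13  [Z2]
∂1: piv[ik,ip,ir,is,iv,iy] rk=6  ker:kp,kr,ks,kv,ky,pr,ps,pv,py,rs,rv,ry,sv,sy
∂2: piv[ikp,ipr,ipy,irs,kpr,kpv,kpy,kry,ksv,prs,prv,psv] rk=12  ker:pry
∂1c = 0
c vs im∂2: residual ≠ 0 ⇒ not boundary

cycle:yes boundary:no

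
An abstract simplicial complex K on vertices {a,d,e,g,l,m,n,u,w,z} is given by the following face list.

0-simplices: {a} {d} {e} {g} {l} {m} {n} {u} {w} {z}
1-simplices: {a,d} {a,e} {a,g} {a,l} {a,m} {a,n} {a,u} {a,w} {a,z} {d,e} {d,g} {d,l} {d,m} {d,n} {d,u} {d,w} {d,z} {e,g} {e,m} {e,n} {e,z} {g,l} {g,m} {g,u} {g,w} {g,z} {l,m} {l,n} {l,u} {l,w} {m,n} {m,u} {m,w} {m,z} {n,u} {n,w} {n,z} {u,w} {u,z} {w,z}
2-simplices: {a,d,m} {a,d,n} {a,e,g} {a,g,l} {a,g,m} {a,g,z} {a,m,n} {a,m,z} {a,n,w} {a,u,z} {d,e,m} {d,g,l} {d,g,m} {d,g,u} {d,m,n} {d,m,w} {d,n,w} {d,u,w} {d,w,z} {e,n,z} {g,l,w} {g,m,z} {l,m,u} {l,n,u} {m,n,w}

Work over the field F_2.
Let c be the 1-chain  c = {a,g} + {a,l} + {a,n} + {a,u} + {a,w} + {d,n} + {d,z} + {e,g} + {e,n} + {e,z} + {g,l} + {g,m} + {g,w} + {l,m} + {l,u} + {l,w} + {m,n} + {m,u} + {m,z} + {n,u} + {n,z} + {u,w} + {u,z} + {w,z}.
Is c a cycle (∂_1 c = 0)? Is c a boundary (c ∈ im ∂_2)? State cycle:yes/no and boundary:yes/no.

n_0=10 n_1=40 n_2=25  [Z2]
∂1: piv[ad,ae,ag,al,am,an,au,aw,az] rk=9  ker:de,dg,dl,dm,dn,du,dw,dz,eg,em,en,ez,gl,gm,gu,gw,gz,lm,ln,lu,lw,mn,mu,mw,mz,nu,nw,nz,uw,uz,wz
∂2: piv[adm,adn,aeg,agl,agm,agz,amn,amz,anw,auz,dem,dgl,dgm,dgu,dmw,dnw,duw,dwz,enz,glw,lmu,lnu] rk=22  ker:dmn,gmz,mnw
∂1c = {a} + {e} + {g} + {l} + {m} + {w}

cycle:no boundary:no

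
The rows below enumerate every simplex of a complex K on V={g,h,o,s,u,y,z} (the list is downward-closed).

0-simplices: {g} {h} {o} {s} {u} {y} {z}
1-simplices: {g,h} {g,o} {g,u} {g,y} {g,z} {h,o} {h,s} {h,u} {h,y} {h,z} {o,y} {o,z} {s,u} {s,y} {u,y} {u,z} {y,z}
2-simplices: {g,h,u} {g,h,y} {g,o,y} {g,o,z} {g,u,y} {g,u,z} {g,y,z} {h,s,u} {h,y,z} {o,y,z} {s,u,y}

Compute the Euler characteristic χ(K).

n_0=7 n_1=17 n_2=11
χ=+7−17+11=1

χ(K)=1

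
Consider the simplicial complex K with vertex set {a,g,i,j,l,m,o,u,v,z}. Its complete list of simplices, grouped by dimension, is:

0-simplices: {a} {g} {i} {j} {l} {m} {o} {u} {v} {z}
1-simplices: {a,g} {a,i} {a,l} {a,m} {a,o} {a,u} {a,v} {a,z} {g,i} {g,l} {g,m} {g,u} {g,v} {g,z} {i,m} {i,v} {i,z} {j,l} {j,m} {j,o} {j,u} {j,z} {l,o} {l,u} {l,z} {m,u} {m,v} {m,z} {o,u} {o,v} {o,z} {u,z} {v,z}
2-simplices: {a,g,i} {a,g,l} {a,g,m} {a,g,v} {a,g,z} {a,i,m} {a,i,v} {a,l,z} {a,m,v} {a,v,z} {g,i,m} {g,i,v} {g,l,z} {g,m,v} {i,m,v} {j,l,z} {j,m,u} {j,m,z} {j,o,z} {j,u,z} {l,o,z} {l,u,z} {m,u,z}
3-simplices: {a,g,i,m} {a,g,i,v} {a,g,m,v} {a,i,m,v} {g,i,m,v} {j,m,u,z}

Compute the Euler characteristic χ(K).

χ(K)=-6

n_0=10 n_1=33 n_2=23 n_3=6
χ=+10−33+23−6=-6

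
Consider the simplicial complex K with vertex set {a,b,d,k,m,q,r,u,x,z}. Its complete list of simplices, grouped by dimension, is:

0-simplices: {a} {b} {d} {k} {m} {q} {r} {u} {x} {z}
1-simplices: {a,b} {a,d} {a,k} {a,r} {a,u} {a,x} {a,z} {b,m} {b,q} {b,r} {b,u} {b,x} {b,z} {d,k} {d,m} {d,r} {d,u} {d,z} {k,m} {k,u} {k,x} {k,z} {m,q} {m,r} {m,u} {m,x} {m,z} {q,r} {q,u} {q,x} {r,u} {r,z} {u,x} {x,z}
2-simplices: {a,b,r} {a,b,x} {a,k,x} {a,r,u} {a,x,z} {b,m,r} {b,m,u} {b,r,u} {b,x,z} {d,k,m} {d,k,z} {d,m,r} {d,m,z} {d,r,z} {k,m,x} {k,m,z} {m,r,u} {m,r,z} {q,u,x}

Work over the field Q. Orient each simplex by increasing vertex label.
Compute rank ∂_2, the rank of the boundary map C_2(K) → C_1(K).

rank∂_2=16

n_0=10 n_1=34 n_2=19  [Q]
∂1: piv[ab,ad,ak,ar,au,ax,az,bm,bq] rk=9  ker:br,bu,bx,bz,dk,dm,dr,du,dz,km,ku,kx,kz,mq,mr,mu,mx,mz,qr,qu,qx,ru,rz,ux,xz
∂2: piv[abr,abx,akx,aru,axz,bmr,bmu,bru,bxz,dkm,dkz,dmr,dmz,drz,kmx,qux] rk=16  ker:kmz,mru,mrz
rk∂_2=16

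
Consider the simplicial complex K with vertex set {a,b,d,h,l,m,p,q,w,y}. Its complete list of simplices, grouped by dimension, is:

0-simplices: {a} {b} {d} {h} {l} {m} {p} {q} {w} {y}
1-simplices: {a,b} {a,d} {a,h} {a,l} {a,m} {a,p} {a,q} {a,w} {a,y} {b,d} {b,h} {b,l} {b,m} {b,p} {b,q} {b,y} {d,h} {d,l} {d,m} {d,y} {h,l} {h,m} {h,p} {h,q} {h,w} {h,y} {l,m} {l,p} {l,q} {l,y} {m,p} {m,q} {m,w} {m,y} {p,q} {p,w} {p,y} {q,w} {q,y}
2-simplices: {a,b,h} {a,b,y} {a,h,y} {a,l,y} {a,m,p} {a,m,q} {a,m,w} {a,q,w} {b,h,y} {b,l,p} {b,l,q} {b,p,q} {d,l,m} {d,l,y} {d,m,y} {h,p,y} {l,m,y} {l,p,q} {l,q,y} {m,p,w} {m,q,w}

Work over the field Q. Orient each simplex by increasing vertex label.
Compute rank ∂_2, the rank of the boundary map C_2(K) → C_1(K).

rank∂_2=17

n_0=10 n_1=39 n_2=21  [Q]
∂1: piv[ab,ad,ah,al,am,ap,aq,aw,ay] rk=9  ker:bd,bh,bl,bm,bp,bq,by,dh,dl,dm,dy,hl,hm,hp,hq,hw,hy,lm,lp,lq,ly,mp,mq,mw,my,pq,pw,py,qw,qy
∂2: piv[abh,aby,ahy,aly,amp,amq,amw,aqw,blp,blq,bpq,dlm,dly,dmy,hpy,lqy,mpw] rk=17  ker:bhy,lmy,lpq,mqw
rk∂_2=17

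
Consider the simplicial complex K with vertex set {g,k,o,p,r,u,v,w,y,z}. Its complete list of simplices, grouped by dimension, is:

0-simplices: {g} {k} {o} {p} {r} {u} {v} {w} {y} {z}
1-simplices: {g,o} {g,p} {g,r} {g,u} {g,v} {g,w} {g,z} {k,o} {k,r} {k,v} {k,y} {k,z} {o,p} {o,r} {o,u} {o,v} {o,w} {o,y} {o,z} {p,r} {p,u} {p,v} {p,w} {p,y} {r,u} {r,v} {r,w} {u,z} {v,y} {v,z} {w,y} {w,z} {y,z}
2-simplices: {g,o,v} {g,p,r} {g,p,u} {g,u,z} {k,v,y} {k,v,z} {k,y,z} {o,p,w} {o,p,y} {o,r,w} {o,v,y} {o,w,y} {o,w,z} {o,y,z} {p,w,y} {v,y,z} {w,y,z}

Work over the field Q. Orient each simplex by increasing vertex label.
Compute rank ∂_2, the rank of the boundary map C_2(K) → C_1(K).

n_0=10 n_1=33 n_2=17  [Q]
∂1: piv[go,gp,gr,gu,gv,gw,gz,ko,ky] rk=9  ker:kr,kv,kz,op,or,ou,ov,ow,oy,oz,pr,pu,pv,pw,py,ru,rv,rw,uz,vy,vz,wy,wz,yz
∂2: piv[gov,gpr,gpu,guz,kvy,kvz,kyz,opw,opy,orw,ovy,owy,owz,oyz] rk=14  ker:pwy,vyz,wyz
rk∂_2=14

rank∂_2=14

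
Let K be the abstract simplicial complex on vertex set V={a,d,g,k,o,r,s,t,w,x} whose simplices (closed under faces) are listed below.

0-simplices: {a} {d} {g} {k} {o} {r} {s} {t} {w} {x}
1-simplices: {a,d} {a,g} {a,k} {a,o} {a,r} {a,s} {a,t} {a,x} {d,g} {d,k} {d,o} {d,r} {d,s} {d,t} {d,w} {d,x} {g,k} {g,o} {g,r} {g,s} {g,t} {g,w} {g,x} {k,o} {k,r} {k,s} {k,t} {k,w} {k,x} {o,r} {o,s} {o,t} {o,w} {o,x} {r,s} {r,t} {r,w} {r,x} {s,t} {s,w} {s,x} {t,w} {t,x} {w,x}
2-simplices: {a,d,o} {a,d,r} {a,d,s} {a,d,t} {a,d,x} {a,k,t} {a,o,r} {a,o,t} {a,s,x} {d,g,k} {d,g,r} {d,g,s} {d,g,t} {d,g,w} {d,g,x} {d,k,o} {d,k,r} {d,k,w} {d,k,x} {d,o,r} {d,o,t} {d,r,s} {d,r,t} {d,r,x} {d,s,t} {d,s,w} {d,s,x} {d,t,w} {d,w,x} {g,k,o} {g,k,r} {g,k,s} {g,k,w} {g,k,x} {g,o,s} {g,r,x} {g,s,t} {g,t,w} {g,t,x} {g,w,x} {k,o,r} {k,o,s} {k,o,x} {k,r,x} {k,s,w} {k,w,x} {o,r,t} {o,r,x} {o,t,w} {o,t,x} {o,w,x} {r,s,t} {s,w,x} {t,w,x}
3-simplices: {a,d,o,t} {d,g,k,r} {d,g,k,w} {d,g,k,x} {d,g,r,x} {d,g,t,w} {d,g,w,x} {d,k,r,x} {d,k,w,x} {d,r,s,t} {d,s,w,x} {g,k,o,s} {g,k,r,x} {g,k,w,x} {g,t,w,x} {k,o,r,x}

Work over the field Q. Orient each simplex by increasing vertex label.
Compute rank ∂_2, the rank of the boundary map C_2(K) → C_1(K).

n_0=10 n_1=44 n_2=54 n_3=16  [Q]
∂1: piv[ad,ag,ak,ao,ar,as,at,ax,dw] rk=9  ker:dg,dk,do,dr,ds,dt,dx,gk,go,gr,gs,gt,gw,gx,ko,kr,ks,kt,kw,kx,or,os,ot,ow,ox,rs,rt,rw,rx,st,sw,sx,tw,tx,wx
∂2: piv[ado,adr,ads,adt,adx,akt,aor,aot,asx,dgk,dgr,dgs,dgt,dgw,dgx,dko,dkr,dkw,dkx,drs,drt,drx,dst,dsw,dtw,dwx,gko,gks,gos,gtx,kox,otw] rk=32  ker:dor,dot,dsx,gkr,gkw,gkx,grx,gst,gtw,gwx,kor,kos,krx,ksw,kwx,ort,orx,otx,owx,rst,swx,twx
∂3: piv[adot,dgkr,dgkw,dgkx,dgrx,dgtw,dgwx,dkrx,dkwx,drst,dswx,gkos,gtwx,korx] rk=14  ker:gkrx,gkwx
rk∂_2=32

rank∂_2=32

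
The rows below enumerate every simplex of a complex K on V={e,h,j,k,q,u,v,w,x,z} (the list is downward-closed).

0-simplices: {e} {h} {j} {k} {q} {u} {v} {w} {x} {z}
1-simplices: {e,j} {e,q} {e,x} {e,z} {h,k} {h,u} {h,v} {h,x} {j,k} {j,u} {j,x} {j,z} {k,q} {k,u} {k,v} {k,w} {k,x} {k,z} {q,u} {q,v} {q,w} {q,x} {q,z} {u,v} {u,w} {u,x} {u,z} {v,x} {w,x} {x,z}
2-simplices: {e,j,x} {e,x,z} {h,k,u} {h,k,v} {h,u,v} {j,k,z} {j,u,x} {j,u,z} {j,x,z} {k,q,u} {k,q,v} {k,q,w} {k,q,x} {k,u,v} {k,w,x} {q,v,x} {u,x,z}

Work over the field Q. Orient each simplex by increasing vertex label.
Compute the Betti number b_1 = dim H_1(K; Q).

n_0=10 n_1=30 n_2=17  [Q]
∂1: piv[ej,eq,ex,ez,hk,hu,hv,hx,kw] rk=9  ker:jk,ju,jx,jz,kq,ku,kv,kx,kz,qu,qv,qw,qx,qz,uv,uw,ux,uz,vx,wx,xz
∂2: piv[ejx,exz,hku,hkv,huv,jkz,jux,juz,jxz,kqu,kqv,kqw,kqx,kwx,qvx] rk=15  ker:kuv,uxz
b_1=(30−9)−15=6

b_1=6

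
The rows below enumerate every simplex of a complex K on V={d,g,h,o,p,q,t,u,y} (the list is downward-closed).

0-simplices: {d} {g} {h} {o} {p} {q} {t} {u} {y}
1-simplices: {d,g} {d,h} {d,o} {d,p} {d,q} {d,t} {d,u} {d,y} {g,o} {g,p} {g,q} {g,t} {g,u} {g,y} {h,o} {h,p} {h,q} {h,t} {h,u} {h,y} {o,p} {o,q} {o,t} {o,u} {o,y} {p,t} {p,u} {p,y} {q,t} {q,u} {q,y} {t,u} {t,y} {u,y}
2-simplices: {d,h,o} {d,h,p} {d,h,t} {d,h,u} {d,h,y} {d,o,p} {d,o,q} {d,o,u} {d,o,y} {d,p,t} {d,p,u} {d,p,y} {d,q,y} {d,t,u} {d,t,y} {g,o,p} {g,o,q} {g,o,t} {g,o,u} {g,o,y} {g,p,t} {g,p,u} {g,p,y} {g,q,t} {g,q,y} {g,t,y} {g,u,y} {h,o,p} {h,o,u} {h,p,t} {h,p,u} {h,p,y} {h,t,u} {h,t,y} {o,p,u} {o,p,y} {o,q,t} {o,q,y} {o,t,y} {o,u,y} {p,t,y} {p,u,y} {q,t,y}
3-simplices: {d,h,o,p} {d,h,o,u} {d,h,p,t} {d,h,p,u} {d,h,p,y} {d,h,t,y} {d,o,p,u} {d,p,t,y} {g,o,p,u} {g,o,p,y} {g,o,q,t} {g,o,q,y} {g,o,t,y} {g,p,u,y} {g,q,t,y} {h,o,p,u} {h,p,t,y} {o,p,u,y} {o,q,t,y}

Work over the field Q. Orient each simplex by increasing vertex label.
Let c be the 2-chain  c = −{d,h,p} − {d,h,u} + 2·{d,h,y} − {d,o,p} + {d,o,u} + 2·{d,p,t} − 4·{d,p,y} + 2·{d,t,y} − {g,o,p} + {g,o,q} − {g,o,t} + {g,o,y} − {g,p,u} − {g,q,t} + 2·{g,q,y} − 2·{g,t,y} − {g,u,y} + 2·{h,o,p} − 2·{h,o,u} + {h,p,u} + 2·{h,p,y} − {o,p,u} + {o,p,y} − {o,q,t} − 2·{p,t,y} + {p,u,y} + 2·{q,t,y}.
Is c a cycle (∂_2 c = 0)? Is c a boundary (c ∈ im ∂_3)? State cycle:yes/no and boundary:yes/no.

n_0=9 n_1=34 n_2=43 n_3=19  [Q]
∂1: piv[dg,dh,do,dp,dq,dt,du,dy] rk=8  ker:go,gp,gq,gt,gu,gy,ho,hp,hq,ht,hu,hy,op,oq,ot,ou,oy,pt,pu,py,qt,qu,qy,tu,ty,uy
∂2: piv[dho,dhp,dht,dhu,dhy,dop,doq,dou,doy,dpt,dpu,dpy,dqy,dtu,dty,gop,goq,got,gou,goy,gpt,gqt,guy] rk=23  ker:gpu,gpy,gqy,gty,hop,hou,hpt,hpu,hpy,htu,hty,opu,opy,oqt,oqy,oty,ouy,pty,puy,qty
∂3: piv[dhop,dhou,dhpt,dhpu,dhpy,dhty,dopu,dpty,gopu,gopy,goqt,goqy,goty,gpuy,gqty,opuy] rk=16  ker:hopu,hpty,oqty
∂2c = 0
c vs im∂3: reduces to 0 ⇒ boundary

cycle:yes boundary:yes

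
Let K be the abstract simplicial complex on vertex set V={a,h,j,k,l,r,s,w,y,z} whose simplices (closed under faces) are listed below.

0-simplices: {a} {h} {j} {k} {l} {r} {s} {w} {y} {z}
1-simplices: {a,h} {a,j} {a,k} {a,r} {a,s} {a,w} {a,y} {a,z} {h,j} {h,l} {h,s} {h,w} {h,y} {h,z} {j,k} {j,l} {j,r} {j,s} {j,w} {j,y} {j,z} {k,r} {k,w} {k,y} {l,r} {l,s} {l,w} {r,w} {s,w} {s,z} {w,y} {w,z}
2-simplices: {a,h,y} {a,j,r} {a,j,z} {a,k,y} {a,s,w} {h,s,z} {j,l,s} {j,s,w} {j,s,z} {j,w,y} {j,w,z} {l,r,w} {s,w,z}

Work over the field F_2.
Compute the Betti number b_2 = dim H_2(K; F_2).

b_2=1

n_0=10 n_1=32 n_2=13  [Z2]
∂1: piv[ah,aj,ak,ar,as,aw,ay,az,hl] rk=9  ker:hj,hs,hw,hy,hz,jk,jl,jr,js,jw,jy,jz,kr,kw,ky,lr,ls,lw,rw,sw,sz,wy,wz
∂2: piv[ahy,ajr,ajz,aky,asw,hsz,jls,jsw,jsz,jwy,jwz,lrw] rk=12  ker:swz
b_2=(13−12)−0=1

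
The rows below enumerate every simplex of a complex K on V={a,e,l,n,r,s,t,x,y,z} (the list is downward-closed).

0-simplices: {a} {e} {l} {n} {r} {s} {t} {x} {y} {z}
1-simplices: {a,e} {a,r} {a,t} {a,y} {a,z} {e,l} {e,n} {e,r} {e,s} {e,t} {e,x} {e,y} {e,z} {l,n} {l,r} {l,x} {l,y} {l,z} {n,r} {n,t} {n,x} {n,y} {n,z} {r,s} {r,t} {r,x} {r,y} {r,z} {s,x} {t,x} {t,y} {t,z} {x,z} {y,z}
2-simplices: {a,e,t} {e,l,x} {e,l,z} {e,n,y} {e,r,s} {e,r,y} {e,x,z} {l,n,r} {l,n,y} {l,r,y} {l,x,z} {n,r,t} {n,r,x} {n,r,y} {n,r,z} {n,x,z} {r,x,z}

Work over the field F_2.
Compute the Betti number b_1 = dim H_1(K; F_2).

n_0=10 n_1=34 n_2=17  [Z2]
∂1: piv[ae,ar,at,ay,az,el,en,es,ex] rk=9  ker:er,et,ey,ez,ln,lr,lx,ly,lz,nr,nt,nx,ny,nz,rs,rt,rx,ry,rz,sx,tx,ty,tz,xz,yz
∂2: piv[aet,elx,elz,eny,ers,ery,exz,lnr,lny,lry,nrt,nrx,nrz,nxz] rk=14  ker:lxz,nry,rxz
b_1=(34−9)−14=11

b_1=11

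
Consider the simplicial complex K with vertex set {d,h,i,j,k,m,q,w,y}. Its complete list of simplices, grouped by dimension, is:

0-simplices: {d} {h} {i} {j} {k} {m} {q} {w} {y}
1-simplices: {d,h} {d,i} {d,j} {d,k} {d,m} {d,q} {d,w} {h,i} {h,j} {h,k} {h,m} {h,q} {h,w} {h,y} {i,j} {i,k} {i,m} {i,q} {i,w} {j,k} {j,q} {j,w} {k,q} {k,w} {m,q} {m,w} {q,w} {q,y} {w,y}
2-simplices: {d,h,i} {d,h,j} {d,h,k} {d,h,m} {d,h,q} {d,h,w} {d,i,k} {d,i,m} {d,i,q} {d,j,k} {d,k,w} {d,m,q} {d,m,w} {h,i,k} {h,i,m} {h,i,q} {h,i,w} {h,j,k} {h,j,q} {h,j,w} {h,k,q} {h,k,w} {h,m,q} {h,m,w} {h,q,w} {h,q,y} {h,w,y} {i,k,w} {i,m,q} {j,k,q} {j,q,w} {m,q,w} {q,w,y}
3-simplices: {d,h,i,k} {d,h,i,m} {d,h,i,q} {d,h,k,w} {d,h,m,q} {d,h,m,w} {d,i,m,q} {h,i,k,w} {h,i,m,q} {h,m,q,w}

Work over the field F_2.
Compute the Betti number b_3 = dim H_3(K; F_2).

n_0=9 n_1=29 n_2=33 n_3=10  [Z2]
∂1: piv[dh,di,dj,dk,dm,dq,dw,hy] rk=8  ker:hi,hj,hk,hm,hq,hw,ij,ik,im,iq,iw,jk,jq,jw,kq,kw,mq,mw,qw,qy,wy
∂2: piv[dhi,dhj,dhk,dhm,dhq,dhw,dik,dim,diq,djk,dkw,dmq,dmw,hiw,hjq,hjw,hkq,hqw,hqy,hwy] rk=20  ker:hik,him,hiq,hjk,hkw,hmq,hmw,ikw,imq,jkq,jqw,mqw,qwy
∂3: piv[dhik,dhim,dhiq,dhkw,dhmq,dhmw,dimq,hikw,hmqw] rk=9  ker:himq
b_3=(10−9)−0=1

b_3=1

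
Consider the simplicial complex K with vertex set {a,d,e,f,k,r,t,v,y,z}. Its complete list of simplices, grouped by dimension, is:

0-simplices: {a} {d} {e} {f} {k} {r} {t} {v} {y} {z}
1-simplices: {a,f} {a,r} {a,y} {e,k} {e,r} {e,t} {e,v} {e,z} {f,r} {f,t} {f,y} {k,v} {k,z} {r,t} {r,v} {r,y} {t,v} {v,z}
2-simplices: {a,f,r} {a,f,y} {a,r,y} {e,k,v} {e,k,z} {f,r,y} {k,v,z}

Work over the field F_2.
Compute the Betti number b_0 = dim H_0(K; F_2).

n_0=10 n_1=18 n_2=7  [Z2]
∂1: piv[af,ar,ay,ek,er,et,ev,ez] rk=8  ker:fr,ft,fy,kv,kz,rt,rv,ry,tv,vz
∂2: piv[afr,afy,ary,ekv,ekz,kvz] rk=6  ker:fry
b_0=(10−0)−8=2

b_0=2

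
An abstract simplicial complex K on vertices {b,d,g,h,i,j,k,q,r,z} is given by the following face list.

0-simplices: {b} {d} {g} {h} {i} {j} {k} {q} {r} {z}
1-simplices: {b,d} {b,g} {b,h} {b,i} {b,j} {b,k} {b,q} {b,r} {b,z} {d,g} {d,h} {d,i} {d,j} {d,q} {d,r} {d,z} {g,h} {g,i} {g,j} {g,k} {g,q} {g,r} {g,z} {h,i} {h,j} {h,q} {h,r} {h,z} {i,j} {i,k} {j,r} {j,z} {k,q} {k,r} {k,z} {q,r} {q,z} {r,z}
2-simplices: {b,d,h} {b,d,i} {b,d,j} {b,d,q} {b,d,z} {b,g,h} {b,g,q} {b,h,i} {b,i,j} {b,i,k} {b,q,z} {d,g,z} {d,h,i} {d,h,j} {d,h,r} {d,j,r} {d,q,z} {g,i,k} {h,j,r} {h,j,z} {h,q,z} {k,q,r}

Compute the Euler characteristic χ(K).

χ(K)=-6

n_0=10 n_1=38 n_2=22
χ=+10−38+22=-6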